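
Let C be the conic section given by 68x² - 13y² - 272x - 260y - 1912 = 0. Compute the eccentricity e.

Collect terms: 68(x² - 4x) -13(y² + 20y) = 1912
Complete the square: 68(x - 2)² -13(y + 10)² = 1912 + 272 - 1300 = 884
Divide by 884: (x - 2)²/13 - (y + 10)²/68 = 1
Hyperbola, center (2, -10), transverse axis horizontal; a² = 13, b² = 68.
c² = a² + b² = 81, so c = 9.
e = c/a = 9/√13 = 9√13/13.

e = 9√13/13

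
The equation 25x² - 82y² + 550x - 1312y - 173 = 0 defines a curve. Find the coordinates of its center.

Group the x- and y-terms: 25(x² + 22x) -82(y² + 16y) = 173
Complete the square: 25(x + 11)² -82(y + 8)² = 173 + 3025 - 5248 = -2050
Dividing both sides by -2050: (y + 8)²/25 - (x + 11)²/82 = 1
Hyperbola with center (-11, -8).

(-11, -8)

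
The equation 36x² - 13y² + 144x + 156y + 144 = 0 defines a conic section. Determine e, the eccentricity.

e = 7/6

36(x² + 4x) -13(y² - 12y) = -144
Completing the square gives 36(x + 2)² -13(y - 6)² = -144 + 144 - 468 = -468.
Divide through by -468 to get (y - 6)²/36 - (x + 2)²/13 = 1.
Hyperbola, center (-2, 6), transverse axis vertical; a² = 36, b² = 13.
c² = a² + b² = 49, so c = 7.
e = c/a = 7/6.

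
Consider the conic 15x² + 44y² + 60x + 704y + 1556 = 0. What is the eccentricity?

15(x² + 4x) + 44(y² + 16y) = -1556
15(x + 2)² + 44(y + 8)² = -1556 + 60 + 2816 = 1320
Dividing both sides by 1320: (x + 2)²/88 + (y + 8)²/30 = 1
Ellipse, center (-2, -8), major axis horizontal; a² = 88, b² = 30.
c² = a² - b² = 58, so c = √58.
e = c/a = √58/2√22 = √319/22.

e = √319/22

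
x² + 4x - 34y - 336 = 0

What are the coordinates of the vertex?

(-2, -10)

Only x is squared. Complete the square in x: (x + 2)² = 34(y + 10).
Vertex (-2, -10); 4p = 34 so p = 17/2. Opens up.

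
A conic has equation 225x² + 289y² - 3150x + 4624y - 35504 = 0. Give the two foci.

(-1, -8) and (15, -8)

Rearranging, 225(x² - 14x) + 289(y² + 16y) = 35504.
225(x - 7)² + 289(y + 8)² = 35504 + 11025 + 18496 = 65025
Divide by 65025: (x - 7)²/289 + (y + 8)²/225 = 1
Ellipse, center (7, -8), major axis horizontal; a² = 289, b² = 225.
c² = a² - b² = 289 - 225 = 64, so c = 8.
Foci lie on the horizontal axis through the center: (h ± c, k).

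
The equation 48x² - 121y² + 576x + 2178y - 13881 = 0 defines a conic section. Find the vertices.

(-17, 9) and (5, 9)

Group the x- and y-terms: 48(x² + 12x) -121(y² - 18y) = 13881
48(x + 6)² -121(y - 9)² = 13881 + 1728 - 9801 = 5808
Divide through by 5808 to get (x + 6)²/121 - (y - 9)²/48 = 1.
Hyperbola, center (-6, 9), transverse axis horizontal; a² = 121, b² = 48.
a = 11. Vertices at (h ± a, k).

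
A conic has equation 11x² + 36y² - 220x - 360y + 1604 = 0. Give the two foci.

(5, 5) and (15, 5)

Group the x- and y-terms: 11(x² - 20x) + 36(y² - 10y) = -1604
Complete the square: 11(x - 10)² + 36(y - 5)² = -1604 + 1100 + 900 = 396
Divide through by 396 to get (x - 10)²/36 + (y - 5)²/11 = 1.
Ellipse, center (10, 5), major axis horizontal; a² = 36, b² = 11.
c² = a² - b² = 36 - 11 = 25, so c = 5.
Foci lie on the horizontal axis through the center: (h ± c, k).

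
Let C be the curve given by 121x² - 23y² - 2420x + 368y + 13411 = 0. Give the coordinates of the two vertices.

(10, -3) and (10, 19)

Group the x- and y-terms: 121(x² - 20x) -23(y² - 16y) = -13411
Complete the square: 121(x - 10)² -23(y - 8)² = -13411 + 12100 - 1472 = -2783
Divide through by -2783 to get (y - 8)²/121 - (x - 10)²/23 = 1.
Hyperbola, center (10, 8), transverse axis vertical; a² = 121, b² = 23.
a = 11. Vertices at (h, k ± a).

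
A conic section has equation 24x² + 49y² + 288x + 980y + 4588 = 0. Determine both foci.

(-11, -10) and (-1, -10)

Rearranging, 24(x² + 12x) + 49(y² + 20y) = -4588.
Complete the square in x and y: 24(x + 6)² + 49(y + 10)² = -4588 + 864 + 4900 = 1176
Dividing both sides by 1176: (x + 6)²/49 + (y + 10)²/24 = 1
Ellipse, center (-6, -10), major axis horizontal; a² = 49, b² = 24.
c² = a² - b² = 49 - 24 = 25, so c = 5.
Foci lie on the horizontal axis through the center: (h ± c, k).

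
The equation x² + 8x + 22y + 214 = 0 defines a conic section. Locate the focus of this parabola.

Only x is squared. Complete the square in x: (x + 4)² = -22(y + 9).
Vertex (-4, -9); 4p = -22 so p = -11/2. Opens down.
Focus is p units from the vertex along the axis: (h, k + p).

(-4, -29/2)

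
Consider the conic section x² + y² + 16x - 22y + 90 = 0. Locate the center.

Group the x- and y-terms: (x² + 16x) + (y² - 22y) = -90
Complete the square: (x + 8)² + (y - 11)² = -90 + 64 + 121 = 95
So (x + 8)² + (y - 11)² = 95.
Circle centered at (-8, 11) with r² = 95.

(-8, 11)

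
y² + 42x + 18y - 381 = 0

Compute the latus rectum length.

42

Only y is squared. Complete the square in y: (y + 9)² = -42(x - 11).
Vertex (11, -9); 4p = -42 so p = -21/2. Opens left.
Latus rectum length = |4p| = 42.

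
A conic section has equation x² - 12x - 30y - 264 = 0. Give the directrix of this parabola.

Only x is squared. Complete the square in x: (x - 6)² = 30(y + 10).
Vertex (6, -10); 4p = 30 so p = 15/2. Opens up.
Directrix is the horizontal line y = k − p = -10 − (15/2) = -35/2.

y = -35/2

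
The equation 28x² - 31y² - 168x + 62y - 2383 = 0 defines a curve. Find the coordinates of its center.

Group the x- and y-terms: 28(x² - 6x) -31(y² - 2y) = 2383
Completing the square gives 28(x - 3)² -31(y - 1)² = 2383 + 252 - 31 = 2604.
Divide by 2604: (x - 3)²/93 - (y - 1)²/84 = 1
Hyperbola with center (3, 1).

(3, 1)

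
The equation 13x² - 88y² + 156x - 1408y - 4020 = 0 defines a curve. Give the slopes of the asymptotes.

√286/44 and -√286/44

Group the x- and y-terms: 13(x² + 12x) -88(y² + 16y) = 4020
Complete the square: 13(x + 6)² -88(y + 8)² = 4020 + 468 - 5632 = -1144
Divide through by -1144 to get (y + 8)²/13 - (x + 6)²/88 = 1.
Hyperbola, center (-6, -8), transverse axis vertical; a² = 13, b² = 88.
For a vertical hyperbola the asymptotes have slope ±a/b.
Here that is ±√13/2√22 = ±√286/44.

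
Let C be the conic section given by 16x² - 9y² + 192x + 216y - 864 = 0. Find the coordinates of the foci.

Group the x- and y-terms: 16(x² + 12x) -9(y² - 24y) = 864
Complete the square: 16(x + 6)² -9(y - 12)² = 864 + 576 - 1296 = 144
Dividing both sides by 144: (x + 6)²/9 - (y - 12)²/16 = 1
Hyperbola, center (-6, 12), transverse axis horizontal; a² = 9, b² = 16.
c² = a² + b² = 9 + 16 = 25, so c = 5.
Foci lie on the horizontal axis through the center: (h ± c, k).

(-11, 12) and (-1, 12)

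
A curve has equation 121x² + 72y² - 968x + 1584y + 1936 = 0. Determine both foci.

Group the x- and y-terms: 121(x² - 8x) + 72(y² + 22y) = -1936
Completing the square gives 121(x - 4)² + 72(y + 11)² = -1936 + 1936 + 8712 = 8712.
Divide by 8712: (x - 4)²/72 + (y + 11)²/121 = 1
Ellipse, center (4, -11), major axis vertical; a² = 121, b² = 72.
c² = a² - b² = 121 - 72 = 49, so c = 7.
Foci lie on the vertical axis through the center: (h, k ± c).

(4, -18) and (4, -4)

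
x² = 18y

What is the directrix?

Vertex (0, 0); 4p = 18 so p = 9/2. Opens up.
Directrix is the horizontal line y = k − p = 0 − (9/2) = -9/2.

y = -9/2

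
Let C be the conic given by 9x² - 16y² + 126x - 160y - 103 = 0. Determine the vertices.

(-11, -5) and (-3, -5)

9(x² + 14x) -16(y² + 10y) = 103
Completing the square gives 9(x + 7)² -16(y + 5)² = 103 + 441 - 400 = 144.
Dividing both sides by 144: (x + 7)²/16 - (y + 5)²/9 = 1
Hyperbola, center (-7, -5), transverse axis horizontal; a² = 16, b² = 9.
a = 4. Vertices at (h ± a, k).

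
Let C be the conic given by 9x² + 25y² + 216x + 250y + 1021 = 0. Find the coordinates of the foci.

Collect terms: 9(x² + 24x) + 25(y² + 10y) = -1021
9(x + 12)² + 25(y + 5)² = -1021 + 1296 + 625 = 900
Dividing both sides by 900: (x + 12)²/100 + (y + 5)²/36 = 1
Ellipse, center (-12, -5), major axis horizontal; a² = 100, b² = 36.
c² = a² - b² = 100 - 36 = 64, so c = 8.
Foci lie on the horizontal axis through the center: (h ± c, k).

(-20, -5) and (-4, -5)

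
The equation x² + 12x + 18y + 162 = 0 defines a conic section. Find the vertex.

(-6, -7)

Only x is squared. Complete the square in x: (x + 6)² = -18(y + 7).
Vertex (-6, -7); 4p = -18 so p = -9/2. Opens down.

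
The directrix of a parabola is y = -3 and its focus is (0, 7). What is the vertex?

(0, 2)

The vertex is the midpoint between the focus and the directrix along the axis of symmetry.
Axis is vertical (directrix is horizontal). Vertex y-coordinate = (7 + (-3))/2 = 2; x-coordinate = 0.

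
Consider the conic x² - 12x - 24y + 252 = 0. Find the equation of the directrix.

y = 3

Only x is squared. Complete the square in x: (x - 6)² = 24(y - 9).
Vertex (6, 9); 4p = 24 so p = 6. Opens up.
Directrix is the horizontal line y = k − p = 9 − (6) = 3.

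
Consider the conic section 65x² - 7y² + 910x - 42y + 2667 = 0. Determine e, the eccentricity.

65(x² + 14x) -7(y² + 6y) = -2667
Completing the square gives 65(x + 7)² -7(y + 3)² = -2667 + 3185 - 63 = 455.
Dividing both sides by 455: (x + 7)²/7 - (y + 3)²/65 = 1
Hyperbola, center (-7, -3), transverse axis horizontal; a² = 7, b² = 65.
c² = a² + b² = 72, so c = 6√2.
e = c/a = 6√2/√7 = 6√14/7.

e = 6√14/7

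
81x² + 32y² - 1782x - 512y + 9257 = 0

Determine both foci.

Group: 81(x² - 22x) + 32(y² - 16y) = -9257
81(x - 11)² + 32(y - 8)² = -9257 + 9801 + 2048 = 2592
Dividing both sides by 2592: (x - 11)²/32 + (y - 8)²/81 = 1
Ellipse, center (11, 8), major axis vertical; a² = 81, b² = 32.
c² = a² - b² = 81 - 32 = 49, so c = 7.
Foci lie on the vertical axis through the center: (h, k ± c).

(11, 1) and (11, 15)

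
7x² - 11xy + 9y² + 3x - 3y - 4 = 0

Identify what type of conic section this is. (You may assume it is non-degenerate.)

ellipse

A = 7, B = -11, C = 9.
Discriminant B² − 4AC = (-11)² − 4·7·9 = -131.
B² − 4AC < 0 ⇒ ellipse.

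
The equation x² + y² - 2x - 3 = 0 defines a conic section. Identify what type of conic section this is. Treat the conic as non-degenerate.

circle

No xy term. Coefficients of x² and y² are A = 1, C = 1.
A = C (same sign) ⇒ circle.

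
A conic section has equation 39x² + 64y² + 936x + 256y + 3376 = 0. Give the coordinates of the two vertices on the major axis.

Group the x- and y-terms: 39(x² + 24x) + 64(y² + 4y) = -3376
Complete the square: 39(x + 12)² + 64(y + 2)² = -3376 + 5616 + 256 = 2496
Divide by 2496: (x + 12)²/64 + (y + 2)²/39 = 1
Ellipse, center (-12, -2), major axis horizontal; a² = 64, b² = 39.
a = 8. Vertices at (h ± a, k).

(-20, -2) and (-4, -2)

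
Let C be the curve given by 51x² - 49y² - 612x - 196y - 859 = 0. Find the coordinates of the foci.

(-4, -2) and (16, -2)

Rearranging, 51(x² - 12x) -49(y² + 4y) = 859.
Complete the square in x and y: 51(x - 6)² -49(y + 2)² = 859 + 1836 - 196 = 2499
Divide by 2499: (x - 6)²/49 - (y + 2)²/51 = 1
Hyperbola, center (6, -2), transverse axis horizontal; a² = 49, b² = 51.
c² = a² + b² = 49 + 51 = 100, so c = 10.
Foci lie on the horizontal axis through the center: (h ± c, k).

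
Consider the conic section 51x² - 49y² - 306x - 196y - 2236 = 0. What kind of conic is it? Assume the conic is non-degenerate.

No xy term. Coefficients of x² and y² are A = 51, C = -49.
A and C have opposite signs ⇒ hyperbola.

hyperbola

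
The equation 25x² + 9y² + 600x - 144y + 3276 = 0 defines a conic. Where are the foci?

(-12, 0) and (-12, 16)

Collect terms: 25(x² + 24x) + 9(y² - 16y) = -3276
25(x + 12)² + 9(y - 8)² = -3276 + 3600 + 576 = 900
Divide through by 900 to get (x + 12)²/36 + (y - 8)²/100 = 1.
Ellipse, center (-12, 8), major axis vertical; a² = 100, b² = 36.
c² = a² - b² = 100 - 36 = 64, so c = 8.
Foci lie on the vertical axis through the center: (h, k ± c).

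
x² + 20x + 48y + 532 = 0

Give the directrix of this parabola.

y = 3

Only x is squared. Complete the square in x: (x + 10)² = -48(y + 9).
Vertex (-10, -9); 4p = -48 so p = -12. Opens down.
Directrix is the horizontal line y = k − p = -9 − (-12) = 3.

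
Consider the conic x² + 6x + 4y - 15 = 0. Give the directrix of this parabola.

Only x is squared. Complete the square in x: (x + 3)² = -4(y - 6).
Vertex (-3, 6); 4p = -4 so p = -1. Opens down.
Directrix is the horizontal line y = k − p = 6 − (-1) = 7.

y = 7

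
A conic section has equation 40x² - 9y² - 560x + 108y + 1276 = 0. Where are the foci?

(0, 6) and (14, 6)

Collect terms: 40(x² - 14x) -9(y² - 12y) = -1276
Completing the square gives 40(x - 7)² -9(y - 6)² = -1276 + 1960 - 324 = 360.
Divide by 360: (x - 7)²/9 - (y - 6)²/40 = 1
Hyperbola, center (7, 6), transverse axis horizontal; a² = 9, b² = 40.
c² = a² + b² = 9 + 40 = 49, so c = 7.
Foci lie on the horizontal axis through the center: (h ± c, k).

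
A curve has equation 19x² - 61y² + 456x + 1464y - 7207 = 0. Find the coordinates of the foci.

Group: 19(x² + 24x) -61(y² - 24y) = 7207
Complete the square in x and y: 19(x + 12)² -61(y - 12)² = 7207 + 2736 - 8784 = 1159
Dividing both sides by 1159: (x + 12)²/61 - (y - 12)²/19 = 1
Hyperbola, center (-12, 12), transverse axis horizontal; a² = 61, b² = 19.
c² = a² + b² = 61 + 19 = 80, so c = 4√5.
Foci lie on the horizontal axis through the center: (h ± c, k).

(-12 - 4√5, 12) and (-12 + 4√5, 12)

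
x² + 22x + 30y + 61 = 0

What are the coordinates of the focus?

(-11, -11/2)

Only x is squared. Complete the square in x: (x + 11)² = -30(y - 2).
Vertex (-11, 2); 4p = -30 so p = -15/2. Opens down.
Focus is p units from the vertex along the axis: (h, k + p).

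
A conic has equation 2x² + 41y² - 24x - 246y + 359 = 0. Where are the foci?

(6 - √39, 3) and (6 + √39, 3)

Group: 2(x² - 12x) + 41(y² - 6y) = -359
Complete the square: 2(x - 6)² + 41(y - 3)² = -359 + 72 + 369 = 82
Dividing both sides by 82: (x - 6)²/41 + (y - 3)²/2 = 1
Ellipse, center (6, 3), major axis horizontal; a² = 41, b² = 2.
c² = a² - b² = 41 - 2 = 39, so c = √39.
Foci lie on the horizontal axis through the center: (h ± c, k).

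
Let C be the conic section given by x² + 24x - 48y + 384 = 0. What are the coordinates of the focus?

Only x is squared. Complete the square in x: (x + 12)² = 48(y - 5).
Vertex (-12, 5); 4p = 48 so p = 12. Opens up.
Focus is p units from the vertex along the axis: (h, k + p).

(-12, 17)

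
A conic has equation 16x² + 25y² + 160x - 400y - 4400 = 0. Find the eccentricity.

Group: 16(x² + 10x) + 25(y² - 16y) = 4400
16(x + 5)² + 25(y - 8)² = 4400 + 400 + 1600 = 6400
Divide by 6400: (x + 5)²/400 + (y - 8)²/256 = 1
Ellipse, center (-5, 8), major axis horizontal; a² = 400, b² = 256.
c² = a² - b² = 144, so c = 12.
e = c/a = 12/20 = 3/5.

e = 3/5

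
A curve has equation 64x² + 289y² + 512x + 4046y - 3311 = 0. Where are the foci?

(-19, -7) and (11, -7)

Group the x- and y-terms: 64(x² + 8x) + 289(y² + 14y) = 3311
Complete the square in x and y: 64(x + 4)² + 289(y + 7)² = 3311 + 1024 + 14161 = 18496
Divide by 18496: (x + 4)²/289 + (y + 7)²/64 = 1
Ellipse, center (-4, -7), major axis horizontal; a² = 289, b² = 64.
c² = a² - b² = 289 - 64 = 225, so c = 15.
Foci lie on the horizontal axis through the center: (h ± c, k).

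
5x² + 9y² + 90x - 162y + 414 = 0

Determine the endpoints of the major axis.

Rearranging, 5(x² + 18x) + 9(y² - 18y) = -414.
Complete the square: 5(x + 9)² + 9(y - 9)² = -414 + 405 + 729 = 720
Dividing both sides by 720: (x + 9)²/144 + (y - 9)²/80 = 1
Ellipse, center (-9, 9), major axis horizontal; a² = 144, b² = 80.
a = 12. Vertices at (h ± a, k).

(-21, 9) and (3, 9)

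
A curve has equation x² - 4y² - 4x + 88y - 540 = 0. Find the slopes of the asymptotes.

Group the x- and y-terms: (x² - 4x) -4(y² - 22y) = 540
Completing the square gives (x - 2)² -4(y - 11)² = 540 + 4 - 484 = 60.
Divide by 60: (x - 2)²/60 - (y - 11)²/15 = 1
Hyperbola, center (2, 11), transverse axis horizontal; a² = 60, b² = 15.
For a horizontal hyperbola the asymptotes have slope ±b/a.
Here that is ±√15/2√15 = ±1/2.

1/2 and -1/2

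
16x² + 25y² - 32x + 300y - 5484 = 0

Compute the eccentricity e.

e = 3/5

Collect terms: 16(x² - 2x) + 25(y² + 12y) = 5484
Complete the square in x and y: 16(x - 1)² + 25(y + 6)² = 5484 + 16 + 900 = 6400
Divide through by 6400 to get (x - 1)²/400 + (y + 6)²/256 = 1.
Ellipse, center (1, -6), major axis horizontal; a² = 400, b² = 256.
c² = a² - b² = 144, so c = 12.
e = c/a = 12/20 = 3/5.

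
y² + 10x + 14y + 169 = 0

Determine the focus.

(-29/2, -7)

Only y is squared. Complete the square in y: (y + 7)² = -10(x + 12).
Vertex (-12, -7); 4p = -10 so p = -5/2. Opens left.
Focus is p units from the vertex along the axis: (h + p, k).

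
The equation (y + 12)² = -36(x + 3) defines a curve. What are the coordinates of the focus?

Vertex (-3, -12); 4p = -36 so p = -9. Opens left.
Focus is p units from the vertex along the axis: (h + p, k).

(-12, -12)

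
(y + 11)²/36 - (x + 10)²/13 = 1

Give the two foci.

Center (-10, -11). The positive term is the y-term, so the transverse axis is vertical; a² = 36, b² = 13.
c² = a² + b² = 36 + 13 = 49, so c = 7.
Foci lie on the vertical axis through the center: (h, k ± c).

(-10, -18) and (-10, -4)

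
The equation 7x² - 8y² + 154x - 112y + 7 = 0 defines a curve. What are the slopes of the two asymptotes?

Group the x- and y-terms: 7(x² + 22x) -8(y² + 14y) = -7
Complete the square in x and y: 7(x + 11)² -8(y + 7)² = -7 + 847 - 392 = 448
Dividing both sides by 448: (x + 11)²/64 - (y + 7)²/56 = 1
Hyperbola, center (-11, -7), transverse axis horizontal; a² = 64, b² = 56.
For a horizontal hyperbola the asymptotes have slope ±b/a.
Here that is ±2√14/8 = ±√14/4.

√14/4 and -√14/4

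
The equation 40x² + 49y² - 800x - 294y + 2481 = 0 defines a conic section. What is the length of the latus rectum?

80/7

Group the x- and y-terms: 40(x² - 20x) + 49(y² - 6y) = -2481
Completing the square gives 40(x - 10)² + 49(y - 3)² = -2481 + 4000 + 441 = 1960.
Divide by 1960: (x - 10)²/49 + (y - 3)²/40 = 1
Ellipse, center (10, 3), major axis horizontal; a² = 49, b² = 40.
Latus rectum length = 2b²/a = 2·40/7 = 80/7.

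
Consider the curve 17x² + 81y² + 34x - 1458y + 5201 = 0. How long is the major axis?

Group: 17(x² + 2x) + 81(y² - 18y) = -5201
17(x + 1)² + 81(y - 9)² = -5201 + 17 + 6561 = 1377
Dividing both sides by 1377: (x + 1)²/81 + (y - 9)²/17 = 1
Ellipse, center (-1, 9), major axis horizontal; a² = 81, b² = 17.
a² = 81 so a = 9; the major axis has length 2a = 18.

18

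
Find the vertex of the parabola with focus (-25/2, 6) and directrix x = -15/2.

(-10, 6)

The vertex is the midpoint between the focus and the directrix along the axis of symmetry.
Axis is horizontal (directrix is vertical). Vertex x-coordinate = (-25/2 + (-15/2))/2 = -10; y-coordinate = 6.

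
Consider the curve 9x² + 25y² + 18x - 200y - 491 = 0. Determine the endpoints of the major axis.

(-11, 4) and (9, 4)

Collect terms: 9(x² + 2x) + 25(y² - 8y) = 491
Completing the square gives 9(x + 1)² + 25(y - 4)² = 491 + 9 + 400 = 900.
Dividing both sides by 900: (x + 1)²/100 + (y - 4)²/36 = 1
Ellipse, center (-1, 4), major axis horizontal; a² = 100, b² = 36.
a = 10. Vertices at (h ± a, k).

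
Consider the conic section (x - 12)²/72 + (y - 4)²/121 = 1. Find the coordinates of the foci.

Center (12, 4). The larger denominator 121 sits under the y-term, so the major axis is vertical; a² = 121, b² = 72.
c² = a² - b² = 121 - 72 = 49, so c = 7.
Foci lie on the vertical axis through the center: (h, k ± c).

(12, -3) and (12, 11)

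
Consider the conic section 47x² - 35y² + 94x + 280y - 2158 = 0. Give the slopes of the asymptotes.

47(x² + 2x) -35(y² - 8y) = 2158
Completing the square gives 47(x + 1)² -35(y - 4)² = 2158 + 47 - 560 = 1645.
Divide by 1645: (x + 1)²/35 - (y - 4)²/47 = 1
Hyperbola, center (-1, 4), transverse axis horizontal; a² = 35, b² = 47.
For a horizontal hyperbola the asymptotes have slope ±b/a.
Here that is ±√47/√35 = ±√1645/35.

√1645/35 and -√1645/35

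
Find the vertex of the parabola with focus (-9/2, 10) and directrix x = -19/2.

The vertex is the midpoint between the focus and the directrix along the axis of symmetry.
Axis is horizontal (directrix is vertical). Vertex x-coordinate = (-9/2 + (-19/2))/2 = -7; y-coordinate = 10.

(-7, 10)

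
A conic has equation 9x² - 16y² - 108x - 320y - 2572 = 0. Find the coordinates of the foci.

(-9, -10) and (21, -10)

Group: 9(x² - 12x) -16(y² + 20y) = 2572
Complete the square: 9(x - 6)² -16(y + 10)² = 2572 + 324 - 1600 = 1296
Dividing both sides by 1296: (x - 6)²/144 - (y + 10)²/81 = 1
Hyperbola, center (6, -10), transverse axis horizontal; a² = 144, b² = 81.
c² = a² + b² = 144 + 81 = 225, so c = 15.
Foci lie on the horizontal axis through the center: (h ± c, k).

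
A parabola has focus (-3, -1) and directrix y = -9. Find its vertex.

(-3, -5)

The vertex is the midpoint between the focus and the directrix along the axis of symmetry.
Axis is vertical (directrix is horizontal). Vertex y-coordinate = (-1 + (-9))/2 = -5; x-coordinate = -3.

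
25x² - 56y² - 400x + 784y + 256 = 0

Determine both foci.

Group: 25(x² - 16x) -56(y² - 14y) = -256
Completing the square gives 25(x - 8)² -56(y - 7)² = -256 + 1600 - 2744 = -1400.
Dividing both sides by -1400: (y - 7)²/25 - (x - 8)²/56 = 1
Hyperbola, center (8, 7), transverse axis vertical; a² = 25, b² = 56.
c² = a² + b² = 25 + 56 = 81, so c = 9.
Foci lie on the vertical axis through the center: (h, k ± c).

(8, -2) and (8, 16)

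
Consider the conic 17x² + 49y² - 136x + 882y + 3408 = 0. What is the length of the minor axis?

Rearranging, 17(x² - 8x) + 49(y² + 18y) = -3408.
Complete the square: 17(x - 4)² + 49(y + 9)² = -3408 + 272 + 3969 = 833
Dividing both sides by 833: (x - 4)²/49 + (y + 9)²/17 = 1
Ellipse, center (4, -9), major axis horizontal; a² = 49, b² = 17.
b² = 17 so b = √17; the minor axis has length 2b = 2√17.

2√17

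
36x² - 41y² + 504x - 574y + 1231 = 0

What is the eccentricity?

Collect terms: 36(x² + 14x) -41(y² + 14y) = -1231
Complete the square in x and y: 36(x + 7)² -41(y + 7)² = -1231 + 1764 - 2009 = -1476
Divide by -1476: (y + 7)²/36 - (x + 7)²/41 = 1
Hyperbola, center (-7, -7), transverse axis vertical; a² = 36, b² = 41.
c² = a² + b² = 77, so c = √77.
e = c/a = √77/6.

e = √77/6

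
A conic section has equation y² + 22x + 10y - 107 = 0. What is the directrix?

x = 23/2

Only y is squared. Complete the square in y: (y + 5)² = -22(x - 6).
Vertex (6, -5); 4p = -22 so p = -11/2. Opens left.
Directrix is the vertical line x = h − p = 6 − (-11/2) = 23/2.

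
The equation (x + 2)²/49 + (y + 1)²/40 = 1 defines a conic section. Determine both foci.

(-5, -1) and (1, -1)

Center (-2, -1). The larger denominator 49 sits under the x-term, so the major axis is horizontal; a² = 49, b² = 40.
c² = a² - b² = 49 - 40 = 9, so c = 3.
Foci lie on the horizontal axis through the center: (h ± c, k).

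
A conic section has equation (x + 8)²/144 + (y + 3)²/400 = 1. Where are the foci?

(-8, -19) and (-8, 13)

Center (-8, -3). The larger denominator 400 sits under the y-term, so the major axis is vertical; a² = 400, b² = 144.
c² = a² - b² = 400 - 144 = 256, so c = 16.
Foci lie on the vertical axis through the center: (h, k ± c).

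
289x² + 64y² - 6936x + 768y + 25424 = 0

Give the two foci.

289(x² - 24x) + 64(y² + 12y) = -25424
Completing the square gives 289(x - 12)² + 64(y + 6)² = -25424 + 41616 + 2304 = 18496.
Divide by 18496: (x - 12)²/64 + (y + 6)²/289 = 1
Ellipse, center (12, -6), major axis vertical; a² = 289, b² = 64.
c² = a² - b² = 289 - 64 = 225, so c = 15.
Foci lie on the vertical axis through the center: (h, k ± c).

(12, -21) and (12, 9)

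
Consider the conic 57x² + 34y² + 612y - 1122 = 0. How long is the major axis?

Rearranging, 57x² + 34(y² + 18y) = 1122.
57x² + 34(y + 9)² = 1122 + 0 + 2754 = 3876
Divide by 3876: x²/68 + (y + 9)²/114 = 1
Ellipse, center (0, -9), major axis vertical; a² = 114, b² = 68.
a² = 114 so a = √114; the major axis has length 2a = 2√114.

2√114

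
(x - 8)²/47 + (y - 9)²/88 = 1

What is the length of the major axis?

4√22

Center (8, 9). The larger denominator 88 sits under the y-term, so the major axis is vertical; a² = 88, b² = 47.
a² = 88 so a = 2√22; the major axis has length 2a = 4√22.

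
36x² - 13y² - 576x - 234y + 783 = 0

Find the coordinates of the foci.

(1, -9) and (15, -9)

Group: 36(x² - 16x) -13(y² + 18y) = -783
Complete the square: 36(x - 8)² -13(y + 9)² = -783 + 2304 - 1053 = 468
Divide by 468: (x - 8)²/13 - (y + 9)²/36 = 1
Hyperbola, center (8, -9), transverse axis horizontal; a² = 13, b² = 36.
c² = a² + b² = 13 + 36 = 49, so c = 7.
Foci lie on the horizontal axis through the center: (h ± c, k).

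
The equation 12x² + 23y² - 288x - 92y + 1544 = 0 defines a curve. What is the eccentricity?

e = √253/23

12(x² - 24x) + 23(y² - 4y) = -1544
Complete the square: 12(x - 12)² + 23(y - 2)² = -1544 + 1728 + 92 = 276
Divide by 276: (x - 12)²/23 + (y - 2)²/12 = 1
Ellipse, center (12, 2), major axis horizontal; a² = 23, b² = 12.
c² = a² - b² = 11, so c = √11.
e = c/a = √11/√23 = √253/23.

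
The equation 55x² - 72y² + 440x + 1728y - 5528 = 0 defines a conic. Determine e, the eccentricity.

e = √6985/55

55(x² + 8x) -72(y² - 24y) = 5528
55(x + 4)² -72(y - 12)² = 5528 + 880 - 10368 = -3960
Dividing both sides by -3960: (y - 12)²/55 - (x + 4)²/72 = 1
Hyperbola, center (-4, 12), transverse axis vertical; a² = 55, b² = 72.
c² = a² + b² = 127, so c = √127.
e = c/a = √127/√55 = √6985/55.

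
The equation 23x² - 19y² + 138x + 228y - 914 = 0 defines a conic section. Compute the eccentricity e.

Rearranging, 23(x² + 6x) -19(y² - 12y) = 914.
Complete the square in x and y: 23(x + 3)² -19(y - 6)² = 914 + 207 - 684 = 437
Dividing both sides by 437: (x + 3)²/19 - (y - 6)²/23 = 1
Hyperbola, center (-3, 6), transverse axis horizontal; a² = 19, b² = 23.
c² = a² + b² = 42, so c = √42.
e = c/a = √42/√19 = √798/19.

e = √798/19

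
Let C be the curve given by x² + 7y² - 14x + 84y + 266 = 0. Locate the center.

Rearranging, (x² - 14x) + 7(y² + 12y) = -266.
(x - 7)² + 7(y + 6)² = -266 + 49 + 252 = 35
Dividing both sides by 35: (x - 7)²/35 + (y + 6)²/5 = 1
Ellipse with center (7, -6).

(7, -6)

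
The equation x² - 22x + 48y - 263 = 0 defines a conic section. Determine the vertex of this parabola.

Only x is squared. Complete the square in x: (x - 11)² = -48(y - 8).
Vertex (11, 8); 4p = -48 so p = -12. Opens down.

(11, 8)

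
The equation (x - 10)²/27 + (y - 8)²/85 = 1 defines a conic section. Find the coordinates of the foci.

(10, 8 - √58) and (10, 8 + √58)

Center (10, 8). The larger denominator 85 sits under the y-term, so the major axis is vertical; a² = 85, b² = 27.
c² = a² - b² = 85 - 27 = 58, so c = √58.
Foci lie on the vertical axis through the center: (h, k ± c).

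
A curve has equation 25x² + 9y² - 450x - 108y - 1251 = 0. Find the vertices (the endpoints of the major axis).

Collect terms: 25(x² - 18x) + 9(y² - 12y) = 1251
Completing the square gives 25(x - 9)² + 9(y - 6)² = 1251 + 2025 + 324 = 3600.
Divide through by 3600 to get (x - 9)²/144 + (y - 6)²/400 = 1.
Ellipse, center (9, 6), major axis vertical; a² = 400, b² = 144.
a = 20. Vertices at (h, k ± a).

(9, -14) and (9, 26)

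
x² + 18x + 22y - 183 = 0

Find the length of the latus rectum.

Only x is squared. Complete the square in x: (x + 9)² = -22(y - 12).
Vertex (-9, 12); 4p = -22 so p = -11/2. Opens down.
Latus rectum length = |4p| = 22.

22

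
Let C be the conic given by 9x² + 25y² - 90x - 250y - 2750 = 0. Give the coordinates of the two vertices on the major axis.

Rearranging, 9(x² - 10x) + 25(y² - 10y) = 2750.
9(x - 5)² + 25(y - 5)² = 2750 + 225 + 625 = 3600
Divide by 3600: (x - 5)²/400 + (y - 5)²/144 = 1
Ellipse, center (5, 5), major axis horizontal; a² = 400, b² = 144.
a = 20. Vertices at (h ± a, k).

(-15, 5) and (25, 5)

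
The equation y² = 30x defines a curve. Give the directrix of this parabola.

Vertex (0, 0); 4p = 30 so p = 15/2. Opens right.
Directrix is the vertical line x = h − p = 0 − (15/2) = -15/2.

x = -15/2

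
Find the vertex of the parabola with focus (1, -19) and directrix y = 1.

(1, -9)

The vertex is the midpoint between the focus and the directrix along the axis of symmetry.
Axis is vertical (directrix is horizontal). Vertex y-coordinate = (-19 + 1)/2 = -9; x-coordinate = 1.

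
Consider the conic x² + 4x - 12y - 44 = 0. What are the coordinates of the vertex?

(-2, -4)

Only x is squared. Complete the square in x: (x + 2)² = 12(y + 4).
Vertex (-2, -4); 4p = 12 so p = 3. Opens up.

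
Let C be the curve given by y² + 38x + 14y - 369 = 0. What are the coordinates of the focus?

Only y is squared. Complete the square in y: (y + 7)² = -38(x - 11).
Vertex (11, -7); 4p = -38 so p = -19/2. Opens left.
Focus is p units from the vertex along the axis: (h + p, k).

(3/2, -7)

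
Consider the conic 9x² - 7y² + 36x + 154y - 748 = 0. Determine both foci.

(-2, 7) and (-2, 15)

Group: 9(x² + 4x) -7(y² - 22y) = 748
Complete the square in x and y: 9(x + 2)² -7(y - 11)² = 748 + 36 - 847 = -63
Dividing both sides by -63: (y - 11)²/9 - (x + 2)²/7 = 1
Hyperbola, center (-2, 11), transverse axis vertical; a² = 9, b² = 7.
c² = a² + b² = 9 + 7 = 16, so c = 4.
Foci lie on the vertical axis through the center: (h, k ± c).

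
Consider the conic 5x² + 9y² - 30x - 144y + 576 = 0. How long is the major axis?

6

Group the x- and y-terms: 5(x² - 6x) + 9(y² - 16y) = -576
Complete the square in x and y: 5(x - 3)² + 9(y - 8)² = -576 + 45 + 576 = 45
Divide through by 45 to get (x - 3)²/9 + (y - 8)²/5 = 1.
Ellipse, center (3, 8), major axis horizontal; a² = 9, b² = 5.
a² = 9 so a = 3; the major axis has length 2a = 6.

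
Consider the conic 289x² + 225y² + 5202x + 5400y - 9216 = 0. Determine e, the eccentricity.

Rearranging, 289(x² + 18x) + 225(y² + 24y) = 9216.
Complete the square in x and y: 289(x + 9)² + 225(y + 12)² = 9216 + 23409 + 32400 = 65025
Divide by 65025: (x + 9)²/225 + (y + 12)²/289 = 1
Ellipse, center (-9, -12), major axis vertical; a² = 289, b² = 225.
c² = a² - b² = 64, so c = 8.
e = c/a = 8/17.

e = 8/17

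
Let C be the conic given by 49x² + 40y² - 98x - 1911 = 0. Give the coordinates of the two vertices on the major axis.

49(x² - 2x) + 40y² = 1911
49(x - 1)² + 40y² = 1911 + 49 + 0 = 1960
Dividing both sides by 1960: (x - 1)²/40 + y²/49 = 1
Ellipse, center (1, 0), major axis vertical; a² = 49, b² = 40.
a = 7. Vertices at (h, k ± a).

(1, -7) and (1, 7)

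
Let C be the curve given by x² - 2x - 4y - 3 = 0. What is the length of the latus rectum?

Only x is squared. Complete the square in x: (x - 1)² = 4(y + 1).
Vertex (1, -1); 4p = 4 so p = 1. Opens up.
Latus rectum length = |4p| = 4.

4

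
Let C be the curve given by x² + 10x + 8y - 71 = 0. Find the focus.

(-5, 10)

Only x is squared. Complete the square in x: (x + 5)² = -8(y - 12).
Vertex (-5, 12); 4p = -8 so p = -2. Opens down.
Focus is p units from the vertex along the axis: (h, k + p).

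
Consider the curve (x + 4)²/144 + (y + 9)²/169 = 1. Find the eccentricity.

e = 5/13

Center (-4, -9). The larger denominator 169 sits under the y-term, so the major axis is vertical; a² = 169, b² = 144.
c² = a² - b² = 25, so c = 5.
e = c/a = 5/13.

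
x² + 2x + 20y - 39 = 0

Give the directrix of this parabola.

Only x is squared. Complete the square in x: (x + 1)² = -20(y - 2).
Vertex (-1, 2); 4p = -20 so p = -5. Opens down.
Directrix is the horizontal line y = k − p = 2 − (-5) = 7.

y = 7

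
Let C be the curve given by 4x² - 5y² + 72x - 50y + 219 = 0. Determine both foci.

Group the x- and y-terms: 4(x² + 18x) -5(y² + 10y) = -219
4(x + 9)² -5(y + 5)² = -219 + 324 - 125 = -20
Divide through by -20 to get (y + 5)²/4 - (x + 9)²/5 = 1.
Hyperbola, center (-9, -5), transverse axis vertical; a² = 4, b² = 5.
c² = a² + b² = 4 + 5 = 9, so c = 3.
Foci lie on the vertical axis through the center: (h, k ± c).

(-9, -8) and (-9, -2)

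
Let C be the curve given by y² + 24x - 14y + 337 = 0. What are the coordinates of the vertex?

Only y is squared. Complete the square in y: (y - 7)² = -24(x + 12).
Vertex (-12, 7); 4p = -24 so p = -6. Opens left.

(-12, 7)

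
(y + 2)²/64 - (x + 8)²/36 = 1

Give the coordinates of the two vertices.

Center (-8, -2). The positive term is the y-term, so the transverse axis is vertical; a² = 64, b² = 36.
a = 8. Vertices at (h, k ± a).

(-8, -10) and (-8, 6)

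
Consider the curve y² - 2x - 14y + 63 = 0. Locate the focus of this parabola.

(15/2, 7)

Only y is squared. Complete the square in y: (y - 7)² = 2(x - 7).
Vertex (7, 7); 4p = 2 so p = 1/2. Opens right.
Focus is p units from the vertex along the axis: (h + p, k).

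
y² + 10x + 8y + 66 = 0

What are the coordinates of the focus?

(-15/2, -4)

Only y is squared. Complete the square in y: (y + 4)² = -10(x + 5).
Vertex (-5, -4); 4p = -10 so p = -5/2. Opens left.
Focus is p units from the vertex along the axis: (h + p, k).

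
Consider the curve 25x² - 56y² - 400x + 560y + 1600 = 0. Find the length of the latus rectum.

112/5

25(x² - 16x) -56(y² - 10y) = -1600
Complete the square: 25(x - 8)² -56(y - 5)² = -1600 + 1600 - 1400 = -1400
Divide by -1400: (y - 5)²/25 - (x - 8)²/56 = 1
Hyperbola, center (8, 5), transverse axis vertical; a² = 25, b² = 56.
Latus rectum length = 2b²/a = 2·56/5 = 112/5.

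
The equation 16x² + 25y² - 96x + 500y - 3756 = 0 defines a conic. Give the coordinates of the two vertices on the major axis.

Group the x- and y-terms: 16(x² - 6x) + 25(y² + 20y) = 3756
Complete the square in x and y: 16(x - 3)² + 25(y + 10)² = 3756 + 144 + 2500 = 6400
Divide by 6400: (x - 3)²/400 + (y + 10)²/256 = 1
Ellipse, center (3, -10), major axis horizontal; a² = 400, b² = 256.
a = 20. Vertices at (h ± a, k).

(-17, -10) and (23, -10)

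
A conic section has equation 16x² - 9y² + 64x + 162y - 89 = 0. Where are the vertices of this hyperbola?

Group: 16(x² + 4x) -9(y² - 18y) = 89
Completing the square gives 16(x + 2)² -9(y - 9)² = 89 + 64 - 729 = -576.
Dividing both sides by -576: (y - 9)²/64 - (x + 2)²/36 = 1
Hyperbola, center (-2, 9), transverse axis vertical; a² = 64, b² = 36.
a = 8. Vertices at (h, k ± a).

(-2, 1) and (-2, 17)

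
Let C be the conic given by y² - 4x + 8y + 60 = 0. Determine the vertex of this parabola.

(11, -4)

Only y is squared. Complete the square in y: (y + 4)² = 4(x - 11).
Vertex (11, -4); 4p = 4 so p = 1. Opens right.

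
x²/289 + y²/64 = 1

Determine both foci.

(-15, 0) and (15, 0)

Center (0, 0). The larger denominator 289 sits under the x-term, so the major axis is horizontal; a² = 289, b² = 64.
c² = a² - b² = 289 - 64 = 225, so c = 15.
Foci lie on the horizontal axis through the center: (h ± c, k).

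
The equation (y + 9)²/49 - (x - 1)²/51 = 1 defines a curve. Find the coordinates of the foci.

Center (1, -9). The positive term is the y-term, so the transverse axis is vertical; a² = 49, b² = 51.
c² = a² + b² = 49 + 51 = 100, so c = 10.
Foci lie on the vertical axis through the center: (h, k ± c).

(1, -19) and (1, 1)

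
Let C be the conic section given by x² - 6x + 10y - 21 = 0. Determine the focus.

Only x is squared. Complete the square in x: (x - 3)² = -10(y - 3).
Vertex (3, 3); 4p = -10 so p = -5/2. Opens down.
Focus is p units from the vertex along the axis: (h, k + p).

(3, 1/2)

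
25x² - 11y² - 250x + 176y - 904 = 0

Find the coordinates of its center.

Group the x- and y-terms: 25(x² - 10x) -11(y² - 16y) = 904
Completing the square gives 25(x - 5)² -11(y - 8)² = 904 + 625 - 704 = 825.
Dividing both sides by 825: (x - 5)²/33 - (y - 8)²/75 = 1
Hyperbola with center (5, 8).

(5, 8)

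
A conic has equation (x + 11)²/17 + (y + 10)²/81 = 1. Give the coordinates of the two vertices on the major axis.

Center (-11, -10). The larger denominator 81 sits under the y-term, so the major axis is vertical; a² = 81, b² = 17.
a = 9. Vertices at (h, k ± a).

(-11, -19) and (-11, -1)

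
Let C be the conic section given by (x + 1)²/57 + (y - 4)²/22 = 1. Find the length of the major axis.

2√57

Center (-1, 4). The larger denominator 57 sits under the x-term, so the major axis is horizontal; a² = 57, b² = 22.
a² = 57 so a = √57; the major axis has length 2a = 2√57.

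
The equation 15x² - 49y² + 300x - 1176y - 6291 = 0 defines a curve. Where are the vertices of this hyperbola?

(-17, -12) and (-3, -12)

Group the x- and y-terms: 15(x² + 20x) -49(y² + 24y) = 6291
Complete the square in x and y: 15(x + 10)² -49(y + 12)² = 6291 + 1500 - 7056 = 735
Dividing both sides by 735: (x + 10)²/49 - (y + 12)²/15 = 1
Hyperbola, center (-10, -12), transverse axis horizontal; a² = 49, b² = 15.
a = 7. Vertices at (h ± a, k).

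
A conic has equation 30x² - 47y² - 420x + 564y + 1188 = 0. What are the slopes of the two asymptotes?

Rearranging, 30(x² - 14x) -47(y² - 12y) = -1188.
30(x - 7)² -47(y - 6)² = -1188 + 1470 - 1692 = -1410
Divide by -1410: (y - 6)²/30 - (x - 7)²/47 = 1
Hyperbola, center (7, 6), transverse axis vertical; a² = 30, b² = 47.
For a vertical hyperbola the asymptotes have slope ±a/b.
Here that is ±√30/√47 = ±√1410/47.

√1410/47 and -√1410/47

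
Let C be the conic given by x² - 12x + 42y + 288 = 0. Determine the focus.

Only x is squared. Complete the square in x: (x - 6)² = -42(y + 6).
Vertex (6, -6); 4p = -42 so p = -21/2. Opens down.
Focus is p units from the vertex along the axis: (h, k + p).

(6, -33/2)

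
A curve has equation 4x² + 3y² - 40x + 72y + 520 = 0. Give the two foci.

(5, -13) and (5, -11)

Group the x- and y-terms: 4(x² - 10x) + 3(y² + 24y) = -520
Completing the square gives 4(x - 5)² + 3(y + 12)² = -520 + 100 + 432 = 12.
Divide by 12: (x - 5)²/3 + (y + 12)²/4 = 1
Ellipse, center (5, -12), major axis vertical; a² = 4, b² = 3.
c² = a² - b² = 4 - 3 = 1, so c = 1.
Foci lie on the vertical axis through the center: (h, k ± c).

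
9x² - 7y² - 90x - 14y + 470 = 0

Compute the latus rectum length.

Group the x- and y-terms: 9(x² - 10x) -7(y² + 2y) = -470
9(x - 5)² -7(y + 1)² = -470 + 225 - 7 = -252
Dividing both sides by -252: (y + 1)²/36 - (x - 5)²/28 = 1
Hyperbola, center (5, -1), transverse axis vertical; a² = 36, b² = 28.
Latus rectum length = 2b²/a = 2·28/6 = 28/3.

28/3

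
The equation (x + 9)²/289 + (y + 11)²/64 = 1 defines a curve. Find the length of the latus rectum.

128/17

Center (-9, -11). The larger denominator 289 sits under the x-term, so the major axis is horizontal; a² = 289, b² = 64.
Latus rectum length = 2b²/a = 2·64/17 = 128/17.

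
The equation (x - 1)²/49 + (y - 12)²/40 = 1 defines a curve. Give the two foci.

(-2, 12) and (4, 12)

Center (1, 12). The larger denominator 49 sits under the x-term, so the major axis is horizontal; a² = 49, b² = 40.
c² = a² - b² = 49 - 40 = 9, so c = 3.
Foci lie on the horizontal axis through the center: (h ± c, k).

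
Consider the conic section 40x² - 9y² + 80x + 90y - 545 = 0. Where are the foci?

Group the x- and y-terms: 40(x² + 2x) -9(y² - 10y) = 545
Complete the square in x and y: 40(x + 1)² -9(y - 5)² = 545 + 40 - 225 = 360
Dividing both sides by 360: (x + 1)²/9 - (y - 5)²/40 = 1
Hyperbola, center (-1, 5), transverse axis horizontal; a² = 9, b² = 40.
c² = a² + b² = 9 + 40 = 49, so c = 7.
Foci lie on the horizontal axis through the center: (h ± c, k).

(-8, 5) and (6, 5)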